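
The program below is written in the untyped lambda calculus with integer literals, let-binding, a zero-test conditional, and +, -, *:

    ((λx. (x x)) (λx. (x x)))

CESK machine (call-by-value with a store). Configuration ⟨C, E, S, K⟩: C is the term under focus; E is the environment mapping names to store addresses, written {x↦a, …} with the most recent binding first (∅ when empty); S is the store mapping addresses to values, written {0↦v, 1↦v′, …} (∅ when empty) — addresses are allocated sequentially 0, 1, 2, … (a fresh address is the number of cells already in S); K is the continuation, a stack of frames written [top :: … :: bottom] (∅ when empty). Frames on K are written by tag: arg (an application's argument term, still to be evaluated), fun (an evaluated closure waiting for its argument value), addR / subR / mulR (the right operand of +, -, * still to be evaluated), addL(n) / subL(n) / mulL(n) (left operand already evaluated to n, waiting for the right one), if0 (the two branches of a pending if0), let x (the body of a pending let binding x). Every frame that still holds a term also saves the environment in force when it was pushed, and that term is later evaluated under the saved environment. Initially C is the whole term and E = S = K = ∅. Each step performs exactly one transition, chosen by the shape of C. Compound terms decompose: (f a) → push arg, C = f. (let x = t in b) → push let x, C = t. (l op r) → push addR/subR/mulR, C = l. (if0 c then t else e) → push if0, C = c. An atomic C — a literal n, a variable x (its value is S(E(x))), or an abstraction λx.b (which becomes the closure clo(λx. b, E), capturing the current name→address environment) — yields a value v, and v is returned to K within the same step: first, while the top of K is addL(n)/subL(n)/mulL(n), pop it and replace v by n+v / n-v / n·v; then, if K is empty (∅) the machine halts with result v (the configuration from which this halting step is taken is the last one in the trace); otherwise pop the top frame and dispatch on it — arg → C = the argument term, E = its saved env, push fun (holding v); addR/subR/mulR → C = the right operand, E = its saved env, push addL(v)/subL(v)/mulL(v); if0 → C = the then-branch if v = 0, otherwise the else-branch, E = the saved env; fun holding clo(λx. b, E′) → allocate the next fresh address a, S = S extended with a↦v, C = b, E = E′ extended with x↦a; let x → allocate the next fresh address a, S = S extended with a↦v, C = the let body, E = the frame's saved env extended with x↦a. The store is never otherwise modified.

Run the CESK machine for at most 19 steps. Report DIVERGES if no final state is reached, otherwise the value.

0. [C=((λx. (x x)) (λx. (x x))) | E=∅ | S=∅ | K=∅]
1. [C=(λx. (x x)) | E=∅ | S=∅ | K=[arg]]
2. [C=(λx. (x x)) | E=∅ | S=∅ | K=[fun]]
3. [C=(x x) | E={x↦0} | S={0↦clo(λx. (x x), ∅)} | K=∅]
4. [C=x | E={x↦0} | S={0↦clo(λx. (x x), ∅)} | K=[arg]]
5. [C=x | E={x↦0} | S={0↦clo(λx. (x x), ∅)} | K=[fun]]
6. [C=(x x) | E={x↦1} | S={0↦clo(λx. (x x), ∅), 1↦clo(λx. (x x), ∅)} | K=∅]
7. [C=x | E={x↦1} | S={0↦clo(λx. (x x), ∅), 1↦clo(λx. (x x), ∅)} | K=[arg]]
8. [C=x | E={x↦1} | S={0↦clo(λx. (x x), ∅), 1↦clo(λx. (x x), ∅)} | K=[fun]]
9. [C=(x x) | E={x↦2} | S={0↦clo(λx. (x x), ∅), 1↦clo(λx. (x x), ∅), 2↦clo(λx. (x x), ∅)} | K=∅]
10. [C=x | E={x↦2} | S={0↦clo(λx. (x x), ∅), 1↦clo(λx. (x x), ∅), 2↦clo(λx. (x x), ∅)} | K=[arg]]
11. [C=x | E={x↦2} | S={0↦clo(λx. (x x), ∅), 1↦clo(λx. (x x), ∅), 2↦clo(λx. (x x), ∅)} | K=[fun]]
12. [C=(x x) | E={x↦3} | S={0↦clo(λx. (x x), ∅), 1↦clo(λx. (x x), ∅), 2↦clo(λx. (x x), ∅), 3↦clo(λx. (x x), ∅)} | K=∅]
13. [C=x | E={x↦3} | S={0↦clo(λx. (x x), ∅), 1↦clo(λx. (x x), ∅), 2↦clo(λx. (x x), ∅), 3↦clo(λx. (x x), ∅)} | K=[arg]]
14. [C=x | E={x↦3} | S={0↦clo(λx. (x x), ∅), 1↦clo(λx. (x x), ∅), 2↦clo(λx. (x x), ∅), 3↦clo(λx. (x x), ∅)} | K=[fun]]
15. [C=(x x) | E={x↦4} | S={0↦clo(λx. (x x), ∅), 1↦clo(λx. (x x), ∅), 2↦clo(λx. (x x), ∅), 3↦clo(λx. (x x), ∅), 4↦clo(λx. (x x), ∅)} | K=∅]
16. [C=x | E={x↦4} | S={0↦clo(λx. (x x), ∅), 1↦clo(λx. (x x), ∅), 2↦clo(λx. (x x), ∅), 3↦clo(λx. (x x), ∅), 4↦clo(λx. (x x), ∅)} | K=[arg]]
17. [C=x | E={x↦4} | S={0↦clo(λx. (x x), ∅), 1↦clo(λx. (x x), ∅), 2↦clo(λx. (x x), ∅), 3↦clo(λx. (x x), ∅), 4↦clo(λx. (x x), ∅)} | K=[fun]]
18. [C=(x x) | E={x↦5} | S={0↦clo(λx. (x x), ∅), 1↦clo(λx. (x x), ∅), 2↦clo(λx. (x x), ∅), 3↦clo(λx. (x x), ∅), 4↦clo(λx. (x x), ∅), 5↦clo(λx. (x x), ∅)} | K=∅]
19. [C=x | E={x↦5} | S={0↦clo(λx. (x x), ∅), 1↦clo(λx. (x x), ∅), 2↦clo(λx. (x x), ∅), 3↦clo(λx. (x x), ∅), 4↦clo(λx. (x x), ∅), 5↦clo(λx. (x x), ∅)} | K=[arg]]
→ 19 transitions taken and the configuration is still not final: no result within 19 steps

Answer: DIVERGES (no final state within 19 steps)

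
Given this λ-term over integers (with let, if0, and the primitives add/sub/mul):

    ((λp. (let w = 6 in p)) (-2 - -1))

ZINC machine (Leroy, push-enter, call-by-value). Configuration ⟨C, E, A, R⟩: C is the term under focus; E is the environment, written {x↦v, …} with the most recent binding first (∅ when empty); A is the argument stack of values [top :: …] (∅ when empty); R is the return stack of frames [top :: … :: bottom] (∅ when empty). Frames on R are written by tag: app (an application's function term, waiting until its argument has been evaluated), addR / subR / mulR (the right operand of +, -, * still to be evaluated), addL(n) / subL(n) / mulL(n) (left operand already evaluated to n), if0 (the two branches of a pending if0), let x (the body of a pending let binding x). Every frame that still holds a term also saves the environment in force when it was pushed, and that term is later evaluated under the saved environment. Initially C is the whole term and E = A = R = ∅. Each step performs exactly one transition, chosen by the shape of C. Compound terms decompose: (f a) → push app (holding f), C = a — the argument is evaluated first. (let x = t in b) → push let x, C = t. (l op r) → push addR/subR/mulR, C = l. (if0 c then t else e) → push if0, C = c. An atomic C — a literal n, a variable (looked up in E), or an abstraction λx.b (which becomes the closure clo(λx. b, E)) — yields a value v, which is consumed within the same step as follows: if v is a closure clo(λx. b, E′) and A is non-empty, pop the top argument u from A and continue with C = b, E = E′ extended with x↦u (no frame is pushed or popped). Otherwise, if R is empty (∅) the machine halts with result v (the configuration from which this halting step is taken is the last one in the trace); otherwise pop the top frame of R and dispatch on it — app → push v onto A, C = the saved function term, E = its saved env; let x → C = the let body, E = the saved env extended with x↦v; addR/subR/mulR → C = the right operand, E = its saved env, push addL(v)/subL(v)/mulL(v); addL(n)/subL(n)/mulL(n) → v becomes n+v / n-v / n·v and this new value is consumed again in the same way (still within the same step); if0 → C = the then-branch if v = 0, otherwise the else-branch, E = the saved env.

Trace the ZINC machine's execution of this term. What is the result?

[0] <C=((λp. (let w = 6 in p)) (-2 - -1)), E=∅, A=∅, R=∅>
[1] <C=(-2 - -1), E=∅, A=∅, R=[app]>
[2] <C=-2, E=∅, A=∅, R=[subR :: app]>
[3] <C=-1, E=∅, A=∅, R=[subL(-2) :: app]>
[4] <C=(λp. (let w = 6 in p)), E=∅, A=[-1], R=∅>
[5] <C=(let w = 6 in p), E={p↦-1}, A=∅, R=∅>
[6] <C=6, E={p↦-1}, A=∅, R=[let w]>
[7] <C=p, E={w↦6, p↦-1}, A=∅, R=∅>
→ final value -1

Answer: -1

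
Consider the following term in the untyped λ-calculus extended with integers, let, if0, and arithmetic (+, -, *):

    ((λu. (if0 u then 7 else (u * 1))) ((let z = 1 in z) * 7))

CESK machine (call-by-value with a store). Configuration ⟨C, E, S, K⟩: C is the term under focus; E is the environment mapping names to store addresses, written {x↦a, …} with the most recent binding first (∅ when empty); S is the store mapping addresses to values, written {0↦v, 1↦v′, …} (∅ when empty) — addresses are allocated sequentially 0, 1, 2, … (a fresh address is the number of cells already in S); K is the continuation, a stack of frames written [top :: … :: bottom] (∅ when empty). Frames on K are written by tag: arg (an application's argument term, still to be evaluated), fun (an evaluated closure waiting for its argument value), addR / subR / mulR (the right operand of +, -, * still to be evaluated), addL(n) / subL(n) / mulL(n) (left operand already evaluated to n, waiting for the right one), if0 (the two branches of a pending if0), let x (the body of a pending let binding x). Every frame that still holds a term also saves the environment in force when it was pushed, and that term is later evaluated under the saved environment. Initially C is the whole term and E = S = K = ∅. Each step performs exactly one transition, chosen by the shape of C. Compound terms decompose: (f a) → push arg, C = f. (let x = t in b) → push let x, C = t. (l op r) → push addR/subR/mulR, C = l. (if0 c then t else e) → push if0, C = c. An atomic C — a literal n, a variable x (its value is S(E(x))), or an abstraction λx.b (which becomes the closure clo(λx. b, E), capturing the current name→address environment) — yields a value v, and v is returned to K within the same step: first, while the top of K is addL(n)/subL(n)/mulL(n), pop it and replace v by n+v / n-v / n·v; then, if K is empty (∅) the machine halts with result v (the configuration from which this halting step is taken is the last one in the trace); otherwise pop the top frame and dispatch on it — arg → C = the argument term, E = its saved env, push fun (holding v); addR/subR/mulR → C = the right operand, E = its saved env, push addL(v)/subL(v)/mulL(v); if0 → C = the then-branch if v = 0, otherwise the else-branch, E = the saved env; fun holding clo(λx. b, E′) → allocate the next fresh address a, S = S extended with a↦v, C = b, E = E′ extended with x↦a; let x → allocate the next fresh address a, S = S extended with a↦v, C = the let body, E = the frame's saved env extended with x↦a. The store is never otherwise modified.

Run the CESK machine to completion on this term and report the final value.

Answer: 7

Derivation:
0. ⟨C=((λu. (if0 u then 7 else (u * 1))) ((let z = 1 in z) * 7)); E=∅; S=∅; K=∅⟩
1. ⟨C=(λu. (if0 u then 7 else (u * 1))); E=∅; S=∅; K=[arg]⟩
2. ⟨C=((let z = 1 in z) * 7); E=∅; S=∅; K=[fun]⟩
3. ⟨C=(let z = 1 in z); E=∅; S=∅; K=[mulR :: fun]⟩
4. ⟨C=1; E=∅; S=∅; K=[let z :: mulR :: fun]⟩
5. ⟨C=z; E={z↦0}; S={0↦1}; K=[mulR :: fun]⟩
6. ⟨C=7; E=∅; S={0↦1}; K=[mulL(1) :: fun]⟩
7. ⟨C=(if0 u then 7 else (u * 1)); E={u↦1}; S={0↦1, 1↦7}; K=∅⟩
8. ⟨C=u; E={u↦1}; S={0↦1, 1↦7}; K=[if0]⟩
9. ⟨C=(u * 1); E={u↦1}; S={0↦1, 1↦7}; K=∅⟩
10. ⟨C=u; E={u↦1}; S={0↦1, 1↦7}; K=[mulR]⟩
11. ⟨C=1; E={u↦1}; S={0↦1, 1↦7}; K=[mulL(7)]⟩
→ final value 7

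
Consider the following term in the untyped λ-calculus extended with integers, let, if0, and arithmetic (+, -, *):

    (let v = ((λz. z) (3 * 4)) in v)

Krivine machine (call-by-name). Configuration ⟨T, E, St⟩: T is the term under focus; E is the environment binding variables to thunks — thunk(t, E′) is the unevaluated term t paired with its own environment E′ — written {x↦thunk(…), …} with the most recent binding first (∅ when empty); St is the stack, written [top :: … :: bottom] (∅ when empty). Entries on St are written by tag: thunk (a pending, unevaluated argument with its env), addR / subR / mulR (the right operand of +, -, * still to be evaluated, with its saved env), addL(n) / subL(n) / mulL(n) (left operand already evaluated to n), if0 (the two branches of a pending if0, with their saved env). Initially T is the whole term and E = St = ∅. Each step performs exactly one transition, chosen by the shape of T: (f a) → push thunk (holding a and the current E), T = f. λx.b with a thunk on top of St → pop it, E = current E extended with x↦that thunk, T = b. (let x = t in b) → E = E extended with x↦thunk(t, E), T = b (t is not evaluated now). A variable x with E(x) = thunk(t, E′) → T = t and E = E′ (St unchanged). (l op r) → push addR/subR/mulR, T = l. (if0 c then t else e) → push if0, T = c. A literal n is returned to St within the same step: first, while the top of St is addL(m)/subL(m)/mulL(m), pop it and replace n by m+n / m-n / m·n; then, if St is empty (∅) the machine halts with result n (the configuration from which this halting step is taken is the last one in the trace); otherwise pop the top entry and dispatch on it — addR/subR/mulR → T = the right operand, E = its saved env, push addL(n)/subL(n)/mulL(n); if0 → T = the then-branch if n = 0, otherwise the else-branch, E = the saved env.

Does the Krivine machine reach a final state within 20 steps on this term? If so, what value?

Answer: 12

Execution trace:
t=0: [T=(let v = ((λz. z) (3 * 4)) in v) | E=∅ | St=∅]
t=1: [T=v | E={v↦thunk(((λz. z) (3 * 4)), ∅)} | St=∅]
t=2: [T=((λz. z) (3 * 4)) | E=∅ | St=∅]
t=3: [T=(λz. z) | E=∅ | St=[thunk]]
t=4: [T=z | E={z↦thunk((3 * 4), ∅)} | St=∅]
t=5: [T=(3 * 4) | E=∅ | St=∅]
t=6: [T=3 | E=∅ | St=[mulR]]
t=7: [T=4 | E=∅ | St=[mulL(3)]]
→ final value 12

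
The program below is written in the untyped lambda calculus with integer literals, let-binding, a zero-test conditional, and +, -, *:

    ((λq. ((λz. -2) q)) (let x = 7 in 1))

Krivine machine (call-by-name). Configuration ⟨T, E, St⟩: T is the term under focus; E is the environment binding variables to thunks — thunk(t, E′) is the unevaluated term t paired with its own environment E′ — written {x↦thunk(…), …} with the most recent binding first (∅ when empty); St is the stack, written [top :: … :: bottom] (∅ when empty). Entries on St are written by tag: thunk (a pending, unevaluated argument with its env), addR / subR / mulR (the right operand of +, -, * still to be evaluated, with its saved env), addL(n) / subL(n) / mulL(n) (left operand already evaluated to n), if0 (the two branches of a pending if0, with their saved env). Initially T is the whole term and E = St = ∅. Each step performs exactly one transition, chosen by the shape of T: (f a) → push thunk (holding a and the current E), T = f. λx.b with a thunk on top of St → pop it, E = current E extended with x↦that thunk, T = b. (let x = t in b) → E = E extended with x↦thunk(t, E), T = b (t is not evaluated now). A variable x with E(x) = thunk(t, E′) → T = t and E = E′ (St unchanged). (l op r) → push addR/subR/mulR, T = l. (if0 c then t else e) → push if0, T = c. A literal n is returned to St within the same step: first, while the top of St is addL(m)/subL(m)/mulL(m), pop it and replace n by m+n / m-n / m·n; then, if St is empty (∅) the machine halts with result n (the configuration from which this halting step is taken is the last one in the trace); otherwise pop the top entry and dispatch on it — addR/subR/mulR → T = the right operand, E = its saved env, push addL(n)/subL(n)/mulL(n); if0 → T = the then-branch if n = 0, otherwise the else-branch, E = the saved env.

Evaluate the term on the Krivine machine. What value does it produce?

0. [T=((λq. ((λz. -2) q)) (let x = 7 in 1)) | E=∅ | St=∅]
1. [T=(λq. ((λz. -2) q)) | E=∅ | St=[thunk]]
2. [T=((λz. -2) q) | E={q↦thunk((let x = 7 in 1), ∅)} | St=∅]
3. [T=(λz. -2) | E={q↦thunk((let x = 7 in 1), ∅)} | St=[thunk]]
4. [T=-2 | E={z↦thunk(q, {q↦thunk((let x = 7 in 1), ∅)}), q↦thunk((let x = 7 in 1), ∅)} | St=∅]
→ final value -2

Answer: -2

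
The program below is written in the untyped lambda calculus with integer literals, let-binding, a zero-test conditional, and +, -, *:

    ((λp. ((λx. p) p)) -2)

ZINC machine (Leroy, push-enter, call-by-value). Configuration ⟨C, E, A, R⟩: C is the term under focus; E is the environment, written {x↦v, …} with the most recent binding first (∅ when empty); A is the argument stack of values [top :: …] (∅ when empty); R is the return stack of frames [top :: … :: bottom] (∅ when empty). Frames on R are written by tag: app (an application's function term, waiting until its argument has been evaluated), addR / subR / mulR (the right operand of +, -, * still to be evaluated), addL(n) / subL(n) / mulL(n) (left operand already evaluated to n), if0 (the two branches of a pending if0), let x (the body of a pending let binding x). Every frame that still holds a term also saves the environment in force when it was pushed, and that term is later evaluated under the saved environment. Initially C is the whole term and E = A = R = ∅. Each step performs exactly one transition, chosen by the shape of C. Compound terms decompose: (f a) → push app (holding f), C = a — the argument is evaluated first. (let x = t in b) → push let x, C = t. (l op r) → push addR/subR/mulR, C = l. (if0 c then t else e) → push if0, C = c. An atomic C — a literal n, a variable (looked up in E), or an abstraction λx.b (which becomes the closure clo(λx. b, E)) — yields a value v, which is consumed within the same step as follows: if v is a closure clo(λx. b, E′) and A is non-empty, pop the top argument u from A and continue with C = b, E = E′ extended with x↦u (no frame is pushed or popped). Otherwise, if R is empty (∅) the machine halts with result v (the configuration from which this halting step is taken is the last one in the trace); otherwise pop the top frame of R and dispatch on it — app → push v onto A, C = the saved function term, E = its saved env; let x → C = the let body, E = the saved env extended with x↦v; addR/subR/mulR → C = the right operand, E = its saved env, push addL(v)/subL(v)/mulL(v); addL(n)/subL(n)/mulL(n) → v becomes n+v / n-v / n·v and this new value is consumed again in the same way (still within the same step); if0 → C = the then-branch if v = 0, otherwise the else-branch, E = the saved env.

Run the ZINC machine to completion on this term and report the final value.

[0] <C=((λp. ((λx. p) p)) -2), E=∅, A=∅, R=∅>
[1] <C=-2, E=∅, A=∅, R=[app]>
[2] <C=(λp. ((λx. p) p)), E=∅, A=[-2], R=∅>
[3] <C=((λx. p) p), E={p↦-2}, A=∅, R=∅>
[4] <C=p, E={p↦-2}, A=∅, R=[app]>
[5] <C=(λx. p), E={p↦-2}, A=[-2], R=∅>
[6] <C=p, E={x↦-2, p↦-2}, A=∅, R=∅>
→ final value -2

Answer: -2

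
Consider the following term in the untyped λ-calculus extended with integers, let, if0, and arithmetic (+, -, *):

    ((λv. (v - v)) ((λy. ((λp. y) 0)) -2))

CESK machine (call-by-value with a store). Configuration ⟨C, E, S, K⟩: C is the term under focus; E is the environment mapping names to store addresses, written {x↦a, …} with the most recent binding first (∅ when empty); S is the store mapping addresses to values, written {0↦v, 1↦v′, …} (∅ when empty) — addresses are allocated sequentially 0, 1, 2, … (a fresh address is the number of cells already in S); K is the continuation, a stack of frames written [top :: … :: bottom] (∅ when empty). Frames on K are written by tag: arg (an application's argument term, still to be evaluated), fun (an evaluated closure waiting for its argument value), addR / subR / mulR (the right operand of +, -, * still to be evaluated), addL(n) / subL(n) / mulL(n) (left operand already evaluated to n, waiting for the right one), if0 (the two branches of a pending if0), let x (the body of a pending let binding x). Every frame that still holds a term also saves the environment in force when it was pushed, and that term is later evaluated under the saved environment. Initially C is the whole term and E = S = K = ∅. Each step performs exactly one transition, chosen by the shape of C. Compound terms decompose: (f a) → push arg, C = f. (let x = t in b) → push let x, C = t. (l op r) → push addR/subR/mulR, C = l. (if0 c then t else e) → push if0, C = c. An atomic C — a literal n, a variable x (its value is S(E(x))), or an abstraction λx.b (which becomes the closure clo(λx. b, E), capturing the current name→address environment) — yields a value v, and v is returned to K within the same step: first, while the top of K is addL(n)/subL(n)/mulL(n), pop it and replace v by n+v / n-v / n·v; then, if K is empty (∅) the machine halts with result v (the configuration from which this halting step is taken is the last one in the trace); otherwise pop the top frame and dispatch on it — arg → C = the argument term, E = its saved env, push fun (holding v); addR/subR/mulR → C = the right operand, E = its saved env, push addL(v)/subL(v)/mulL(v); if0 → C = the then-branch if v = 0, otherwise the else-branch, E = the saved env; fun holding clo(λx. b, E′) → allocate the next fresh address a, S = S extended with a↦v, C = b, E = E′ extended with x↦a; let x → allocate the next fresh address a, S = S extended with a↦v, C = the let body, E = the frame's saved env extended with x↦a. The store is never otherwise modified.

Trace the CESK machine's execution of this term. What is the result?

[0] [C=((λv. (v - v)) ((λy. ((λp. y) 0)) -2)) | E=∅ | S=∅ | K=∅]
[1] [C=(λv. (v - v)) | E=∅ | S=∅ | K=[arg]]
[2] [C=((λy. ((λp. y) 0)) -2) | E=∅ | S=∅ | K=[fun]]
[3] [C=(λy. ((λp. y) 0)) | E=∅ | S=∅ | K=[arg :: fun]]
[4] [C=-2 | E=∅ | S=∅ | K=[fun :: fun]]
[5] [C=((λp. y) 0) | E={y↦0} | S={0↦-2} | K=[fun]]
[6] [C=(λp. y) | E={y↦0} | S={0↦-2} | K=[arg :: fun]]
[7] [C=0 | E={y↦0} | S={0↦-2} | K=[fun :: fun]]
[8] [C=y | E={p↦1, y↦0} | S={0↦-2, 1↦0} | K=[fun]]
[9] [C=(v - v) | E={v↦2} | S={0↦-2, 1↦0, 2↦-2} | K=∅]
[10] [C=v | E={v↦2} | S={0↦-2, 1↦0, 2↦-2} | K=[subR]]
[11] [C=v | E={v↦2} | S={0↦-2, 1↦0, 2↦-2} | K=[subL(-2)]]
→ final value 0

Answer: 0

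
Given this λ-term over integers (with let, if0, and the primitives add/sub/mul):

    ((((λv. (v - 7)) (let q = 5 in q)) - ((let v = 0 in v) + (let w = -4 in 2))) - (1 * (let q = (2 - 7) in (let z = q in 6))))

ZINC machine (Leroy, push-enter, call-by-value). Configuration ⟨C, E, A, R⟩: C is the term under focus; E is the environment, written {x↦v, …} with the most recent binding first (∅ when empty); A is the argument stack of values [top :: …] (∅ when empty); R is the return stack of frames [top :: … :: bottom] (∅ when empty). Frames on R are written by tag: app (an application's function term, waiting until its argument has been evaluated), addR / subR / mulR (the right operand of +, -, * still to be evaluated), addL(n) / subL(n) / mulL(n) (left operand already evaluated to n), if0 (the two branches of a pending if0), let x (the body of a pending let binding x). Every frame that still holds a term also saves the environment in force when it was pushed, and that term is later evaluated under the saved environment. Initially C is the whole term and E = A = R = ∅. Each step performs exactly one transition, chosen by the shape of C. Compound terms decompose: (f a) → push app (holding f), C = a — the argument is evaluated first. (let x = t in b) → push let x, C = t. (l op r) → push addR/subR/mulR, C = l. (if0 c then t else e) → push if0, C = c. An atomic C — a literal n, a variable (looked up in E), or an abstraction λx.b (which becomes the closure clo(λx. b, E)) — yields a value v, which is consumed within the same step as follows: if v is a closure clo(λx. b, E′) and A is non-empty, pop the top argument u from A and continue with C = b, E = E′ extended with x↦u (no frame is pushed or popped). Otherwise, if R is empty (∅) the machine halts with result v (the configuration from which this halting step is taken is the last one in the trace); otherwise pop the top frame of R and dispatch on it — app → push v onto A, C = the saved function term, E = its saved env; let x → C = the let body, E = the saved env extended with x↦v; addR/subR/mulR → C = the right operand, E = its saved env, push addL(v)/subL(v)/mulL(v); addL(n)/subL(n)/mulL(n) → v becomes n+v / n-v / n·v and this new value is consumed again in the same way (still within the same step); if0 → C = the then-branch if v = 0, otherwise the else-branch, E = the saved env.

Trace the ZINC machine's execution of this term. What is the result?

t=0: ⟨C=((((λv. (v - 7)) (let q = 5 in q)) - ((let v = 0 in v) + (let w = -4 in 2))) - (1 * (let q = (2 - 7) in (let z = q in 6)))); E=∅; A=∅; R=∅⟩
t=1: ⟨C=(((λv. (v - 7)) (let q = 5 in q)) - ((let v = 0 in v) + (let w = -4 in 2))); E=∅; A=∅; R=[subR]⟩
t=2: ⟨C=((λv. (v - 7)) (let q = 5 in q)); E=∅; A=∅; R=[subR :: subR]⟩
t=3: ⟨C=(let q = 5 in q); E=∅; A=∅; R=[app :: subR :: subR]⟩
t=4: ⟨C=5; E=∅; A=∅; R=[let q :: app :: subR :: subR]⟩
t=5: ⟨C=q; E={q↦5}; A=∅; R=[app :: subR :: subR]⟩
t=6: ⟨C=(λv. (v - 7)); E=∅; A=[5]; R=[subR :: subR]⟩
t=7: ⟨C=(v - 7); E={v↦5}; A=∅; R=[subR :: subR]⟩
t=8: ⟨C=v; E={v↦5}; A=∅; R=[subR :: subR :: subR]⟩
t=9: ⟨C=7; E={v↦5}; A=∅; R=[subL(5) :: subR :: subR]⟩
t=10: ⟨C=((let v = 0 in v) + (let w = -4 in 2)); E=∅; A=∅; R=[subL(-2) :: subR]⟩
t=11: ⟨C=(let v = 0 in v); E=∅; A=∅; R=[addR :: subL(-2) :: subR]⟩
t=12: ⟨C=0; E=∅; A=∅; R=[let v :: addR :: subL(-2) :: subR]⟩
t=13: ⟨C=v; E={v↦0}; A=∅; R=[addR :: subL(-2) :: subR]⟩
t=14: ⟨C=(let w = -4 in 2); E=∅; A=∅; R=[addL(0) :: subL(-2) :: subR]⟩
t=15: ⟨C=-4; E=∅; A=∅; R=[let w :: addL(0) :: subL(-2) :: subR]⟩
t=16: ⟨C=2; E={w↦-4}; A=∅; R=[addL(0) :: subL(-2) :: subR]⟩
t=17: ⟨C=(1 * (let q = (2 - 7) in (let z = q in 6))); E=∅; A=∅; R=[subL(-4)]⟩
t=18: ⟨C=1; E=∅; A=∅; R=[mulR :: subL(-4)]⟩
t=19: ⟨C=(let q = (2 - 7) in (let z = q in 6)); E=∅; A=∅; R=[mulL(1) :: subL(-4)]⟩
t=20: ⟨C=(2 - 7); E=∅; A=∅; R=[let q :: mulL(1) :: subL(-4)]⟩
t=21: ⟨C=2; E=∅; A=∅; R=[subR :: let q :: mulL(1) :: subL(-4)]⟩
t=22: ⟨C=7; E=∅; A=∅; R=[subL(2) :: let q :: mulL(1) :: subL(-4)]⟩
t=23: ⟨C=(let z = q in 6); E={q↦-5}; A=∅; R=[mulL(1) :: subL(-4)]⟩
t=24: ⟨C=q; E={q↦-5}; A=∅; R=[let z :: mulL(1) :: subL(-4)]⟩
t=25: ⟨C=6; E={z↦-5, q↦-5}; A=∅; R=[mulL(1) :: subL(-4)]⟩
→ final value -10

Answer: -10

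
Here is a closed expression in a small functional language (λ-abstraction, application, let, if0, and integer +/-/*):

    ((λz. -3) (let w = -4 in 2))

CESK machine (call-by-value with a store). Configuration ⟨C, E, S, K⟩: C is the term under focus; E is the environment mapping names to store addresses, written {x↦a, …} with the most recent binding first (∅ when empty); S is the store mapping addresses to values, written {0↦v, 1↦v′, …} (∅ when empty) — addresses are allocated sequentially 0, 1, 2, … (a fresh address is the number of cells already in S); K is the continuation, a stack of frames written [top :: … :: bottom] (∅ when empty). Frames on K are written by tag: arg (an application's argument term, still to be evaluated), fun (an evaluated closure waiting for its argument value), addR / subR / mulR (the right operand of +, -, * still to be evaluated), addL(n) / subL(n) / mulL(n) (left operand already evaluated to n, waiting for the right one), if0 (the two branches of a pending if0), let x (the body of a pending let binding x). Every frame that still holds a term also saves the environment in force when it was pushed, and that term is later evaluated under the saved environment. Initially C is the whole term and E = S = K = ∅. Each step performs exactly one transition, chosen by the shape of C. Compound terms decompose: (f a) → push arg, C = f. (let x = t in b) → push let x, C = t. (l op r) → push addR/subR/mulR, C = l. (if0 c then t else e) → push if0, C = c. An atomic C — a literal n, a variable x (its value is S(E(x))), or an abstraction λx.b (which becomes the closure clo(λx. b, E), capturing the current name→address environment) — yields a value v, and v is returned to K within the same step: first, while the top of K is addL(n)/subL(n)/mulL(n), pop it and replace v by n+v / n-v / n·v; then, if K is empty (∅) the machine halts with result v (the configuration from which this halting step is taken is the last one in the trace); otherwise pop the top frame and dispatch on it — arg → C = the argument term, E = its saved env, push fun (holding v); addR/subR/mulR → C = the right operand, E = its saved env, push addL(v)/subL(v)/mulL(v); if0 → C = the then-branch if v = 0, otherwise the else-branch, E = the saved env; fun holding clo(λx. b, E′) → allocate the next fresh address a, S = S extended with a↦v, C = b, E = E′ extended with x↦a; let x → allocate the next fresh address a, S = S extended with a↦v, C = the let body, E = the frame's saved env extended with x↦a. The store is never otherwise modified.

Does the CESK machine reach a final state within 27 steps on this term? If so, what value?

step 0: [C=((λz. -3) (let w = -4 in 2)) | E=∅ | S=∅ | K=∅]
step 1: [C=(λz. -3) | E=∅ | S=∅ | K=[arg]]
step 2: [C=(let w = -4 in 2) | E=∅ | S=∅ | K=[fun]]
step 3: [C=-4 | E=∅ | S=∅ | K=[let w :: fun]]
step 4: [C=2 | E={w↦0} | S={0↦-4} | K=[fun]]
step 5: [C=-3 | E={z↦1} | S={0↦-4, 1↦2} | K=∅]
→ final value -3

Answer: -3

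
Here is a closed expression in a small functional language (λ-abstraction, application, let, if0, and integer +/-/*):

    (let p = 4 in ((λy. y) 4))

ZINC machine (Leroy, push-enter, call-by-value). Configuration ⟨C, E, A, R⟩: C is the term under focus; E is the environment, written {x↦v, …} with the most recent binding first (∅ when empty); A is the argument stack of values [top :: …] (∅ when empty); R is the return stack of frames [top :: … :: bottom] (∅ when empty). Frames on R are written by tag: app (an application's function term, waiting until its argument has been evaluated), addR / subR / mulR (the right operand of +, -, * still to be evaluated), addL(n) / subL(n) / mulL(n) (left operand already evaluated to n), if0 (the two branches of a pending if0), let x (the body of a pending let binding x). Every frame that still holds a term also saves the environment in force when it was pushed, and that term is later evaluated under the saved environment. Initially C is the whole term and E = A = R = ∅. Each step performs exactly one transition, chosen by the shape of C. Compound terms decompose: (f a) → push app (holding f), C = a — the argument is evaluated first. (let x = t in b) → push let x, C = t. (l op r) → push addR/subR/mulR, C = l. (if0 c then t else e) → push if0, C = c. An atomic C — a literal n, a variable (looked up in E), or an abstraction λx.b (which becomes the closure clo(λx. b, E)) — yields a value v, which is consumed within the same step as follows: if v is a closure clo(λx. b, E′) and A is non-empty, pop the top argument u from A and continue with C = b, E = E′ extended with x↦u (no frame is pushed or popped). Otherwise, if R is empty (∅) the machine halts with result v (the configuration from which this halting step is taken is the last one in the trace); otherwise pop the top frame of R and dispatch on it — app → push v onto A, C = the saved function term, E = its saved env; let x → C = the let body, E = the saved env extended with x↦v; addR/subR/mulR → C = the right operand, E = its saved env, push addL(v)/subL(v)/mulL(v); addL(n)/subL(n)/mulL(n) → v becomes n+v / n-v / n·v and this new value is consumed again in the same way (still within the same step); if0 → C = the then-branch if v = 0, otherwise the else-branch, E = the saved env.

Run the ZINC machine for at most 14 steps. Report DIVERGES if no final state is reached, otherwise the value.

[0] [C=(let p = 4 in ((λy. y) 4)) | E=∅ | A=∅ | R=∅]
[1] [C=4 | E=∅ | A=∅ | R=[let p]]
[2] [C=((λy. y) 4) | E={p↦4} | A=∅ | R=∅]
[3] [C=4 | E={p↦4} | A=∅ | R=[app]]
[4] [C=(λy. y) | E={p↦4} | A=[4] | R=∅]
[5] [C=y | E={y↦4, p↦4} | A=∅ | R=∅]
→ final value 4

Answer: 4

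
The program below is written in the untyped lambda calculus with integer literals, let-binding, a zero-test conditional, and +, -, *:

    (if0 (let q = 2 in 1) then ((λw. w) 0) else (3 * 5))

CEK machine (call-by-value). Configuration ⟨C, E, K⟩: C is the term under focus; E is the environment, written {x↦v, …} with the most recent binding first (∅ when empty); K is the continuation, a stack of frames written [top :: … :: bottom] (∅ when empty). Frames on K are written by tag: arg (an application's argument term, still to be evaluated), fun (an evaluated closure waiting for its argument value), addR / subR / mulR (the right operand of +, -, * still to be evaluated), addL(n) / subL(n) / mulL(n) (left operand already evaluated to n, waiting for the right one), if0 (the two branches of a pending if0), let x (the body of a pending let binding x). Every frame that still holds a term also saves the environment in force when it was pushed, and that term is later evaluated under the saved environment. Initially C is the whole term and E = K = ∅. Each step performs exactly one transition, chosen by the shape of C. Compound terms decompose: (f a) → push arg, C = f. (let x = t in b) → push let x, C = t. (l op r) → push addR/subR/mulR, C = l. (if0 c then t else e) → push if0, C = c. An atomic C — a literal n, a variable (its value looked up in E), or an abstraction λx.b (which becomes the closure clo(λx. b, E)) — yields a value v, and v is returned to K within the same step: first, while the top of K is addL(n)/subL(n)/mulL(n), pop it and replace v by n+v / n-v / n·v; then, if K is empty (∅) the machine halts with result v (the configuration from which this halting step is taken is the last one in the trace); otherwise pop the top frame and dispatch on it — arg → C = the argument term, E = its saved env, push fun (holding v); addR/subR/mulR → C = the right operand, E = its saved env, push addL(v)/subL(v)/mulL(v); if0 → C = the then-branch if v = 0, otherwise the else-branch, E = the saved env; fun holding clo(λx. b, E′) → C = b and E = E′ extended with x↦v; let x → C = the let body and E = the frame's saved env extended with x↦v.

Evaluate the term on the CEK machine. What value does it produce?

Answer: 15

Execution trace:
0. ⟨C=(if0 (let q = 2 in 1) then ((λw. w) 0) else (3 * 5)); E=∅; K=∅⟩
1. ⟨C=(let q = 2 in 1); E=∅; K=[if0]⟩
2. ⟨C=2; E=∅; K=[let q :: if0]⟩
3. ⟨C=1; E={q↦2}; K=[if0]⟩
4. ⟨C=(3 * 5); E=∅; K=∅⟩
5. ⟨C=3; E=∅; K=[mulR]⟩
6. ⟨C=5; E=∅; K=[mulL(3)]⟩
→ final value 15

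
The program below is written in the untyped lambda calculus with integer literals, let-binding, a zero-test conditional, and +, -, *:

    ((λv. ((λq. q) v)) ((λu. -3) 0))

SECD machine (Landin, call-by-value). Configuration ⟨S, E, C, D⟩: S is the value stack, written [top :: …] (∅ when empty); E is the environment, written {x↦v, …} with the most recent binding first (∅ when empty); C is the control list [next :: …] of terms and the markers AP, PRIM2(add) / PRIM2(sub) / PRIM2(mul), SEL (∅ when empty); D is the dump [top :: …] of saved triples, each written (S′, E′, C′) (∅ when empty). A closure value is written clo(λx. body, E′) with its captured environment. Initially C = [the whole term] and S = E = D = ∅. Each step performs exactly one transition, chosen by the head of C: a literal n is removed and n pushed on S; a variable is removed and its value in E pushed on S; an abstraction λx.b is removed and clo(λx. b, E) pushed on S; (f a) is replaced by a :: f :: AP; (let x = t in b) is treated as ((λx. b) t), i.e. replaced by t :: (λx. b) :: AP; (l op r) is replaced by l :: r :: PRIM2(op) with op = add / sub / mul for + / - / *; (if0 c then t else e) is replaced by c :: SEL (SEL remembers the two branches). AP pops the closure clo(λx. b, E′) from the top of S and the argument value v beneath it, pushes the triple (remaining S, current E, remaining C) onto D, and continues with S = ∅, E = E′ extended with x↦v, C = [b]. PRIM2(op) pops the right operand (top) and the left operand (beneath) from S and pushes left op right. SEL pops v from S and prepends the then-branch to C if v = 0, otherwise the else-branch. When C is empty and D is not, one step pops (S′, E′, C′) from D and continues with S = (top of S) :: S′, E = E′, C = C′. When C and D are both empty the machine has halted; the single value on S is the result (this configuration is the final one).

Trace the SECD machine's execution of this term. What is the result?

Answer: -3

Machine steps:
step 0: [S=∅ | E=∅ | C=[((λv. ((λq. q) v)) ((λu. -3) 0))] | D=∅]
step 1: [S=∅ | E=∅ | C=[((λu. -3) 0) :: (λv. ((λq. q) v)) :: AP] | D=∅]
step 2: [S=∅ | E=∅ | C=[0 :: (λu. -3) :: AP :: (λv. ((λq. q) v)) :: AP] | D=∅]
step 3: [S=[0] | E=∅ | C=[(λu. -3) :: AP :: (λv. ((λq. q) v)) :: AP] | D=∅]
step 4: [S=[clo(λu. -3, ∅) :: 0] | E=∅ | C=[AP :: (λv. ((λq. q) v)) :: AP] | D=∅]
step 5: [S=∅ | E={u↦0} | C=[-3] | D=[(∅, ∅, [(λv. ((λq. q) v)) :: AP])]]
step 6: [S=[-3] | E={u↦0} | C=∅ | D=[(∅, ∅, [(λv. ((λq. q) v)) :: AP])]]
step 7: [S=[-3] | E=∅ | C=[(λv. ((λq. q) v)) :: AP] | D=∅]
step 8: [S=[clo(λv. ((λq. q) v), ∅) :: -3] | E=∅ | C=[AP] | D=∅]
step 9: [S=∅ | E={v↦-3} | C=[((λq. q) v)] | D=[(∅, ∅, ∅)]]
step 10: [S=∅ | E={v↦-3} | C=[v :: (λq. q) :: AP] | D=[(∅, ∅, ∅)]]
step 11: [S=[-3] | E={v↦-3} | C=[(λq. q) :: AP] | D=[(∅, ∅, ∅)]]
step 12: [S=[clo(λq. q, {v↦-3}) :: -3] | E={v↦-3} | C=[AP] | D=[(∅, ∅, ∅)]]
step 13: [S=∅ | E={q↦-3, v↦-3} | C=[q] | D=[(∅, {v↦-3}, ∅) :: (∅, ∅, ∅)]]
step 14: [S=[-3] | E={q↦-3, v↦-3} | C=∅ | D=[(∅, {v↦-3}, ∅) :: (∅, ∅, ∅)]]
step 15: [S=[-3] | E={v↦-3} | C=∅ | D=[(∅, ∅, ∅)]]
step 16: [S=[-3] | E=∅ | C=∅ | D=∅]
→ final value -3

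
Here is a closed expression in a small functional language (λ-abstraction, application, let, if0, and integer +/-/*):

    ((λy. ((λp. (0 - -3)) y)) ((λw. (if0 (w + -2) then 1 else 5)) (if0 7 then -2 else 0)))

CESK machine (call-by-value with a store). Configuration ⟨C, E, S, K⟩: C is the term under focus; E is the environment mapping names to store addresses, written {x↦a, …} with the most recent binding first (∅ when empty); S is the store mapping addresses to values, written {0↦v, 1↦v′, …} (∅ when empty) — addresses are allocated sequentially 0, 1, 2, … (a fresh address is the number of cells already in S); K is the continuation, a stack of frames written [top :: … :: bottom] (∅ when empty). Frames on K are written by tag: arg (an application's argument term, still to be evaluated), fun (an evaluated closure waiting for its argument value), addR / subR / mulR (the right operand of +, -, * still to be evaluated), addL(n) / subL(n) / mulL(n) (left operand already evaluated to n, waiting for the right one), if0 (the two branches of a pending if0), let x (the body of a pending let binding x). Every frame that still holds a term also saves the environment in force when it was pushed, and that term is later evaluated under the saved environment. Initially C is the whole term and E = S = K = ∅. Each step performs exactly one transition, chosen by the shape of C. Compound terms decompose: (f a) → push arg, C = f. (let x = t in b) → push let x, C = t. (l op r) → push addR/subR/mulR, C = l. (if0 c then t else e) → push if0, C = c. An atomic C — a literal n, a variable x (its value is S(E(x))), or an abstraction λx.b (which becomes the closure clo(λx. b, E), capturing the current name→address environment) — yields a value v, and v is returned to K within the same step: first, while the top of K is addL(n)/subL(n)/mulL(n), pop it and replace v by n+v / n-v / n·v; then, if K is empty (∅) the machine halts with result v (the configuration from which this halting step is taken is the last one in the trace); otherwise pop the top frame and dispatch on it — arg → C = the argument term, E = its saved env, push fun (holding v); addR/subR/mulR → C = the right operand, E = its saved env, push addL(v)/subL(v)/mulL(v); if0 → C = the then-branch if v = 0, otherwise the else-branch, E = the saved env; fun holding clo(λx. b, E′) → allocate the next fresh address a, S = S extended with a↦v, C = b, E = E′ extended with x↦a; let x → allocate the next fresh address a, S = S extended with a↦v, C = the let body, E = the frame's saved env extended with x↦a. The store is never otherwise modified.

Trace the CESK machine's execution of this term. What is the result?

Answer: 3

Derivation:
step 0: <C=((λy. ((λp. (0 - -3)) y)) ((λw. (if0 (w + -2) then 1 else 5)) (if0 7 then -2 else 0))), E=∅, S=∅, K=∅>
step 1: <C=(λy. ((λp. (0 - -3)) y)), E=∅, S=∅, K=[arg]>
step 2: <C=((λw. (if0 (w + -2) then 1 else 5)) (if0 7 then -2 else 0)), E=∅, S=∅, K=[fun]>
step 3: <C=(λw. (if0 (w + -2) then 1 else 5)), E=∅, S=∅, K=[arg :: fun]>
step 4: <C=(if0 7 then -2 else 0), E=∅, S=∅, K=[fun :: fun]>
step 5: <C=7, E=∅, S=∅, K=[if0 :: fun :: fun]>
step 6: <C=0, E=∅, S=∅, K=[fun :: fun]>
step 7: <C=(if0 (w + -2) then 1 else 5), E={w↦0}, S={0↦0}, K=[fun]>
step 8: <C=(w + -2), E={w↦0}, S={0↦0}, K=[if0 :: fun]>
step 9: <C=w, E={w↦0}, S={0↦0}, K=[addR :: if0 :: fun]>
step 10: <C=-2, E={w↦0}, S={0↦0}, K=[addL(0) :: if0 :: fun]>
step 11: <C=5, E={w↦0}, S={0↦0}, K=[fun]>
step 12: <C=((λp. (0 - -3)) y), E={y↦1}, S={0↦0, 1↦5}, K=∅>
step 13: <C=(λp. (0 - -3)), E={y↦1}, S={0↦0, 1↦5}, K=[arg]>
step 14: <C=y, E={y↦1}, S={0↦0, 1↦5}, K=[fun]>
step 15: <C=(0 - -3), E={p↦2, y↦1}, S={0↦0, 1↦5, 2↦5}, K=∅>
step 16: <C=0, E={p↦2, y↦1}, S={0↦0, 1↦5, 2↦5}, K=[subR]>
step 17: <C=-3, E={p↦2, y↦1}, S={0↦0, 1↦5, 2↦5}, K=[subL(0)]>
→ final value 3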